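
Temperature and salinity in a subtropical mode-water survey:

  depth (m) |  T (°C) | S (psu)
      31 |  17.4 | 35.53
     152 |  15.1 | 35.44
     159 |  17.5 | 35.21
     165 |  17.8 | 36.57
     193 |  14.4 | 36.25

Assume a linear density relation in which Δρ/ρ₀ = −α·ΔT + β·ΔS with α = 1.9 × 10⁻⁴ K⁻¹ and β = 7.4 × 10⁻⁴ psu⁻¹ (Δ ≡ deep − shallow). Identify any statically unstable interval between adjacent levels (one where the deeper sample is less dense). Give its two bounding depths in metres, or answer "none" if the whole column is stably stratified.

152–159 m

Evaluate Δρ/ρ₀ = −αΔT + βΔS across each adjacent pair:
  31–152 m: −αΔT+βΔS = −(1.9 × 10⁻⁴)(-2.3)+(7.4 × 10⁻⁴)(-0.09) = 3.7 × 10⁻⁴ → stable
  152–159 m: −αΔT+βΔS = −(1.9 × 10⁻⁴)(+2.4)+(7.4 × 10⁻⁴)(-0.23) = -6.3 × 10⁻⁴ → UNSTABLE
  159–165 m: −αΔT+βΔS = −(1.9 × 10⁻⁴)(+0.3)+(7.4 × 10⁻⁴)(+1.36) = 9.5 × 10⁻⁴ → stable
  165–193 m: −αΔT+βΔS = −(1.9 × 10⁻⁴)(-3.4)+(7.4 × 10⁻⁴)(-0.32) = 4.1 × 10⁻⁴ → stable
The 152–159 m interval has Δρ < 0: lighter water underlies denser water.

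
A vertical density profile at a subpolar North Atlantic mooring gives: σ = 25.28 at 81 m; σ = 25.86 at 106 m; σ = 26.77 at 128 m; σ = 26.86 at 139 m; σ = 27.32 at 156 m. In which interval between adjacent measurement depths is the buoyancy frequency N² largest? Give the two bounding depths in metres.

Compute the density gradient over each adjacent pair:
  81–106 m: Δρ/Δz = 0.58/25 = 0.023 kg m⁻⁴
  106–128 m: Δρ/Δz = 0.91/22 = 0.041 kg m⁻⁴
  128–139 m: Δρ/Δz = 0.09/11 = 8.2 × 10⁻³ kg m⁻⁴
  139–156 m: Δρ/Δz = 0.46/17 = 0.027 kg m⁻⁴
The largest gradient is in the 106–128 m interval — the pycnocline.

106–128 m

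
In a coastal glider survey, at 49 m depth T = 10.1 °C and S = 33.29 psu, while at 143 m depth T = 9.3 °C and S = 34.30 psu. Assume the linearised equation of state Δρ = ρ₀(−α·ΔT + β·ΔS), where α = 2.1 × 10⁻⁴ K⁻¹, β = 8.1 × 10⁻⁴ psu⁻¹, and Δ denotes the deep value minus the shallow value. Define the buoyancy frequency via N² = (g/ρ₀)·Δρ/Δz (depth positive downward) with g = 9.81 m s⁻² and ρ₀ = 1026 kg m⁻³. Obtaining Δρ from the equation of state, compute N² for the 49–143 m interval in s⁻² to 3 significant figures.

1.03 × 10⁻⁴ s⁻²

ΔT = -0.8 K, ΔS = +1.01 psu (deep − shallow).
Δρ/ρ₀ = −αΔT + βΔS = 1.68 × 10⁻⁴ + 8.181 × 10⁻⁴ = 9.861 × 10⁻⁴, so Δρ ≈ 1.012 kg m⁻³.
N² = (g/ρ₀)·Δρ/Δz = g·(Δρ/ρ₀)/Δz = 9.81 × 9.861 × 10⁻⁴ / 94 = 1.0291 × 10⁻⁴ s⁻² ≈ 1.03 × 10⁻⁴ s⁻².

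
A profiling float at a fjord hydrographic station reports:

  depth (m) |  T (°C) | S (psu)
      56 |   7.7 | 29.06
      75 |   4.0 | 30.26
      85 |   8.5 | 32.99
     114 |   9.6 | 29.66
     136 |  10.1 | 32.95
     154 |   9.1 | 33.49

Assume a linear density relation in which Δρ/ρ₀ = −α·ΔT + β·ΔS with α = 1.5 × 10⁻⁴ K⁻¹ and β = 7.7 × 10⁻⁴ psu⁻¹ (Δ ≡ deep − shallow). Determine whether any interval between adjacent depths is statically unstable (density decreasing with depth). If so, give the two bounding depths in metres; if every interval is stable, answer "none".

85–114 m

Evaluate Δρ/ρ₀ = −αΔT + βΔS across each adjacent pair:
  56–75 m: −αΔT+βΔS = −(1.5 × 10⁻⁴)(-3.7)+(7.7 × 10⁻⁴)(+1.20) = 1.5 × 10⁻³ → stable
  75–85 m: −αΔT+βΔS = −(1.5 × 10⁻⁴)(+4.5)+(7.7 × 10⁻⁴)(+2.73) = 1.4 × 10⁻³ → stable
  85–114 m: −αΔT+βΔS = −(1.5 × 10⁻⁴)(+1.1)+(7.7 × 10⁻⁴)(-3.33) = -2.7 × 10⁻³ → UNSTABLE
  114–136 m: −αΔT+βΔS = −(1.5 × 10⁻⁴)(+0.5)+(7.7 × 10⁻⁴)(+3.29) = 2.5 × 10⁻³ → stable
  136–154 m: −αΔT+βΔS = −(1.5 × 10⁻⁴)(-1.0)+(7.7 × 10⁻⁴)(+0.54) = 5.7 × 10⁻⁴ → stable
The 85–114 m interval has Δρ < 0: lighter water underlies denser water.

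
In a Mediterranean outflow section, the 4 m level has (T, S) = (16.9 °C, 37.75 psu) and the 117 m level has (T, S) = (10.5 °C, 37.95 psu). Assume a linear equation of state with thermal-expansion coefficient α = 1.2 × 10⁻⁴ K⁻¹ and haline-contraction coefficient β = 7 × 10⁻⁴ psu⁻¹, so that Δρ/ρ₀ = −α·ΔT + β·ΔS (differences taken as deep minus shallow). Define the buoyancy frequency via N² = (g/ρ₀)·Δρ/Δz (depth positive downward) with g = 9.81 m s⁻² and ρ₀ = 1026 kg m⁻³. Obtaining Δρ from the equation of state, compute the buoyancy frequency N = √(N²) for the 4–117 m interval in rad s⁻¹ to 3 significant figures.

8.88 × 10⁻³ rad s⁻¹

ΔT = -6.4 K, ΔS = +0.20 psu (deep − shallow).
Δρ/ρ₀ = −αΔT + βΔS = 7.68 × 10⁻⁴ + 1.40 × 10⁻⁴ = 9.08 × 10⁻⁴, so Δρ ≈ 0.9316 kg m⁻³.
N² = (g/ρ₀)·Δρ/Δz = g·(Δρ/ρ₀)/Δz = 9.81 × 9.08 × 10⁻⁴ / 113 = 7.8827 × 10⁻⁵ s⁻².
N = √(7.8827 × 10⁻⁵) = 8.8785 × 10⁻³ rad s⁻¹ ≈ 8.88 × 10⁻³ rad s⁻¹.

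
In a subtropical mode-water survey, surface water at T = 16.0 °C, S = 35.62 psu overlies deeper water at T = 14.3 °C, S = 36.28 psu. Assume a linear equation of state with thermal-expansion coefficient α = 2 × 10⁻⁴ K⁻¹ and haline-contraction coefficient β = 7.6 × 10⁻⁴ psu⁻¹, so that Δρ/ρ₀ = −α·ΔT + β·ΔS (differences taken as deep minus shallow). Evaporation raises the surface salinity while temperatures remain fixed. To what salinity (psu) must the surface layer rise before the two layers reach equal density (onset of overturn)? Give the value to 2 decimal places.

36.73 psu

Neutral buoyancy requires −α(T_deep − T_surf) + β(S_deep − S_surf′) = 0.
S_surf′ = S_deep − (α/β)·ΔT = 36.28 − (2 × 10⁻⁴/7.6 × 10⁻⁴)·(-1.7) = 36.7274 psu.
Increase required: 36.7274 − 35.62 = 1.1074 psu.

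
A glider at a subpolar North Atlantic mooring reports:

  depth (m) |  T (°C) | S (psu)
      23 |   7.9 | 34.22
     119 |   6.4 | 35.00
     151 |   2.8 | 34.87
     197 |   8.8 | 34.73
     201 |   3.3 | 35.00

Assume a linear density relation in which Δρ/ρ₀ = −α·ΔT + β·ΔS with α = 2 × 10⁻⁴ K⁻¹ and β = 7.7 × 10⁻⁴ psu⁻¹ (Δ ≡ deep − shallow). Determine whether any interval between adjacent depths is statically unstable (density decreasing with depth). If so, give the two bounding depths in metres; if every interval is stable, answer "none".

Evaluate Δρ/ρ₀ = −αΔT + βΔS across each adjacent pair:
  23–119 m: −αΔT+βΔS = −(2 × 10⁻⁴)(-1.5)+(7.7 × 10⁻⁴)(+0.78) = 9.0 × 10⁻⁴ → stable
  119–151 m: −αΔT+βΔS = −(2 × 10⁻⁴)(-3.6)+(7.7 × 10⁻⁴)(-0.13) = 6.2 × 10⁻⁴ → stable
  151–197 m: −αΔT+βΔS = −(2 × 10⁻⁴)(+6.0)+(7.7 × 10⁻⁴)(-0.14) = -1.3 × 10⁻³ → UNSTABLE
  197–201 m: −αΔT+βΔS = −(2 × 10⁻⁴)(-5.5)+(7.7 × 10⁻⁴)(+0.27) = 1.3 × 10⁻³ → stable
The 151–197 m interval has Δρ < 0: lighter water underlies denser water.

151–197 m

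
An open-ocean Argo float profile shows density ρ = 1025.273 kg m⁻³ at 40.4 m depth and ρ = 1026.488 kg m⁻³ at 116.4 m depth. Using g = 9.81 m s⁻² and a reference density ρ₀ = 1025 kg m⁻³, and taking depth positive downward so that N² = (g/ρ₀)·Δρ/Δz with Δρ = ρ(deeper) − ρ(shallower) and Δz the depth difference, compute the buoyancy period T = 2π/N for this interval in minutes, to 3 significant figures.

Δρ = 1026.488 − 1025.273 = 1.215 kg m⁻³ over Δz = 116.4 − 40.4 = 76 m.
N² = (9.81/1025) × (1.215/76) = 1.5301 × 10⁻⁴ s⁻².
N = √(1.5301 × 10⁻⁴) = 0.012370 rad s⁻¹, so T = 2π/N = 507.94 s = 8.4657 min ≈ 8.47 min.

8.47 min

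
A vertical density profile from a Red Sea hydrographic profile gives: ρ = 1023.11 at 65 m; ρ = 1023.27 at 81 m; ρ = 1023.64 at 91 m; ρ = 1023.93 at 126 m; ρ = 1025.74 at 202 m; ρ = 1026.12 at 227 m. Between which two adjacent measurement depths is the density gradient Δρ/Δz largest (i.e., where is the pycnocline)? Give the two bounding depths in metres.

81–91 m

Compute the density gradient over each adjacent pair:
  65–81 m: Δρ/Δz = 0.16/16 = 0.010 kg m⁻⁴
  81–91 m: Δρ/Δz = 0.37/10 = 0.037 kg m⁻⁴
  91–126 m: Δρ/Δz = 0.29/35 = 8.3 × 10⁻³ kg m⁻⁴
  126–202 m: Δρ/Δz = 1.81/76 = 0.024 kg m⁻⁴
  202–227 m: Δρ/Δz = 0.38/25 = 0.015 kg m⁻⁴
The largest gradient is in the 81–91 m interval — the pycnocline.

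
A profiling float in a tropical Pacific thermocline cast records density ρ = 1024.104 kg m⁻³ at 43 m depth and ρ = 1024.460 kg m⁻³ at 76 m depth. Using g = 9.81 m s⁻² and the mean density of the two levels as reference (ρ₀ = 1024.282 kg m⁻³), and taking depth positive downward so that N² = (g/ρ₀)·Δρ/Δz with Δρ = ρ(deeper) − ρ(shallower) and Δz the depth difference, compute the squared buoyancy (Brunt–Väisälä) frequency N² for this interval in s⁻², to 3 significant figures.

Δρ = 1024.460 − 1024.104 = 0.356 kg m⁻³ over Δz = 76 − 43 = 33 m.
N² = (9.81/1024.282) × (0.356/33) = 1.0332 × 10⁻⁴ s⁻² ≈ 1.03 × 10⁻⁴ s⁻².

1.03 × 10⁻⁴ s⁻²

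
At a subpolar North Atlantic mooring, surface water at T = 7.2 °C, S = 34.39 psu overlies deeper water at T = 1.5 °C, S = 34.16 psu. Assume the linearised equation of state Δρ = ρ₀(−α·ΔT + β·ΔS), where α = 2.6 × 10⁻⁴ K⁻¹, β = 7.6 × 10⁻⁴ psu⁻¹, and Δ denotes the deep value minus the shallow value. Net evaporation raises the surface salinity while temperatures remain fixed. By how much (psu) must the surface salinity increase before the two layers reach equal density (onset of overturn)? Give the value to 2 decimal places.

1.72 psu

Neutral buoyancy requires −α(T_deep − T_surf) + β(S_deep − S_surf′) = 0.
S_surf′ = S_deep − (α/β)·ΔT = 34.16 − (2.6 × 10⁻⁴/7.6 × 10⁻⁴)·(-5.7) = 36.1100 psu.
Increase required: 36.1100 − 34.39 = 1.7200 psu.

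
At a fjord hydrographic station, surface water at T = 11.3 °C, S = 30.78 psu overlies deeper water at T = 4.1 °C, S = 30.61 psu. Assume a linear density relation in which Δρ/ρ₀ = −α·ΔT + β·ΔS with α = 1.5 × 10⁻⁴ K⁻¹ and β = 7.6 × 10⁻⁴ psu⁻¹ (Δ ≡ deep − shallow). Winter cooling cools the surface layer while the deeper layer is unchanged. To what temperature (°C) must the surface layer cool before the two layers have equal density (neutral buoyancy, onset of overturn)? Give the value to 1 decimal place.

Neutral buoyancy requires Δρ = 0, i.e. −α(T_deep − T_surf′) + β(S_deep − S_surf) = 0.
T_surf′ = T_deep − (β/α)·ΔS = 4.1 − (7.6 × 10⁻⁴/1.5 × 10⁻⁴)·(-0.17) = 4.961 °C.
Cooling required: 11.3 − (4.961) = 6.339 °C.

5.0 °C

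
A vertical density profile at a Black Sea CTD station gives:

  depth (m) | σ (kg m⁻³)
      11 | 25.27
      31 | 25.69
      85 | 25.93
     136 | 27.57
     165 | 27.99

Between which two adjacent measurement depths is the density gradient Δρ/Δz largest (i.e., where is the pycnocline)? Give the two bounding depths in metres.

85–136 m

Compute the density gradient over each adjacent pair:
  11–31 m: Δρ/Δz = 0.42/20 = 0.021 kg m⁻⁴
  31–85 m: Δρ/Δz = 0.24/54 = 4.4 × 10⁻³ kg m⁻⁴
  85–136 m: Δρ/Δz = 1.64/51 = 0.032 kg m⁻⁴
  136–165 m: Δρ/Δz = 0.42/29 = 0.014 kg m⁻⁴
The largest gradient is in the 85–136 m interval — the pycnocline.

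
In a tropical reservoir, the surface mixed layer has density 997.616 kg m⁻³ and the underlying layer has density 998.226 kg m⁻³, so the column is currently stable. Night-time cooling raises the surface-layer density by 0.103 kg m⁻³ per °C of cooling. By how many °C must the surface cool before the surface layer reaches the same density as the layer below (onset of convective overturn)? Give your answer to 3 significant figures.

5.92 °C

Density deficit of the surface layer: 998.226 − 997.616 = 0.61 kg m⁻³.
Required change = 0.61 / 0.103 = 5.92 °C.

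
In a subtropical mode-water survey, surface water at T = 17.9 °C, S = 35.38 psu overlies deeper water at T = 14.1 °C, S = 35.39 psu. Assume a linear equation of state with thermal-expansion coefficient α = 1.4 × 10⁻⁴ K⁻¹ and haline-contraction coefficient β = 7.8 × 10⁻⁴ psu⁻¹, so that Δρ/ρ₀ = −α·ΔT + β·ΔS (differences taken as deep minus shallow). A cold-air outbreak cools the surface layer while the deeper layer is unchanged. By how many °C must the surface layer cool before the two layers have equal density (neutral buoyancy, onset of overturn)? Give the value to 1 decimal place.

3.9 °C

Neutral buoyancy requires Δρ = 0, i.e. −α(T_deep − T_surf′) + β(S_deep − S_surf) = 0.
T_surf′ = T_deep − (β/α)·ΔS = 14.1 − (7.8 × 10⁻⁴/1.4 × 10⁻⁴)·(+0.01) = 14.044 °C.
Cooling required: 17.9 − (14.044) = 3.856 °C.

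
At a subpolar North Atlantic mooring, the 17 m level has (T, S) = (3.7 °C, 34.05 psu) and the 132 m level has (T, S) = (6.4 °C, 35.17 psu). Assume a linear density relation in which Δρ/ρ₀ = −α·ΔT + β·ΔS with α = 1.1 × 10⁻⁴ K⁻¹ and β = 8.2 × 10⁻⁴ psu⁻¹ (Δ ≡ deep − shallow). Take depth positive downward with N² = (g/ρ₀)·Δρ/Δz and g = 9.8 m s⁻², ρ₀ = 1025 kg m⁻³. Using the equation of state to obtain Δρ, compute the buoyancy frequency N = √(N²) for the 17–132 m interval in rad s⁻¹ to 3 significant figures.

7.28 × 10⁻³ rad s⁻¹

ΔT = +2.7 K, ΔS = +1.12 psu (deep − shallow).
Δρ/ρ₀ = −αΔT + βΔS = -2.97 × 10⁻⁴ + 9.184 × 10⁻⁴ = 6.214 × 10⁻⁴, so Δρ ≈ 0.6369 kg m⁻³.
N² = (g/ρ₀)·Δρ/Δz = g·(Δρ/ρ₀)/Δz = 9.8 × 6.214 × 10⁻⁴ / 115 = 5.2954 × 10⁻⁵ s⁻².
N = √(5.2954 × 10⁻⁵) = 7.2769 × 10⁻³ rad s⁻¹ ≈ 7.28 × 10⁻³ rad s⁻¹.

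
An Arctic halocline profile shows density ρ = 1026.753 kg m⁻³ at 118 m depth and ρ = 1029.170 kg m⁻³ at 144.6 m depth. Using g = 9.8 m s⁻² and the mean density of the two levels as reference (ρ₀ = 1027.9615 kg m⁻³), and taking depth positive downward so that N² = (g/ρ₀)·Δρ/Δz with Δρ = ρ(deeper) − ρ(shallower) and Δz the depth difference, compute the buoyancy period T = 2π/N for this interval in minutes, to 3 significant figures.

3.56 min

Δρ = 1029.170 − 1026.753 = 2.417 kg m⁻³ over Δz = 144.6 − 118 = 26.6 m.
N² = (9.8/1027.9615) × (2.417/26.6) = 8.6625 × 10⁻⁴ s⁻².
N = √(8.6625 × 10⁻⁴) = 0.029432 rad s⁻¹, so T = 2π/N = 213.48 s = 3.5580 min ≈ 3.56 min.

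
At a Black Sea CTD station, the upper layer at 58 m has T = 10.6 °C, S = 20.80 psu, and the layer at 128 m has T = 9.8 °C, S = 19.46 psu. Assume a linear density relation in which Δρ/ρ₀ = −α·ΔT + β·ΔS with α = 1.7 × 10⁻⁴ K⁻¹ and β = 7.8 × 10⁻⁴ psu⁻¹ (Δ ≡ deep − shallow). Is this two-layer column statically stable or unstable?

ΔT = 9.8 − 10.6 = -0.8 K and ΔS = 19.46 − 20.80 = -1.34 psu (deep − shallow).
−αΔT = 1.36 × 10⁻⁴; βΔS = -1.0452 × 10⁻³; sum Δρ/ρ₀ = -9.092 × 10⁻⁴.
Δρ/ρ₀ < 0, so Δρ < 0: deeper water is lighter → statically unstable; the column would overturn.

unstable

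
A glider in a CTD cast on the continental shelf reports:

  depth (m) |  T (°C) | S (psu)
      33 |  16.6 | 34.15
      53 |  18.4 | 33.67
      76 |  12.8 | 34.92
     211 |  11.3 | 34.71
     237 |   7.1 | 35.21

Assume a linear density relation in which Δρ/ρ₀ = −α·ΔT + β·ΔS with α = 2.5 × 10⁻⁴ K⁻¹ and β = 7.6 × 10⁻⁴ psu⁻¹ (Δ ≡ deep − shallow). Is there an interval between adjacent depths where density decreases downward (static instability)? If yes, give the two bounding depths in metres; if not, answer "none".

Evaluate Δρ/ρ₀ = −αΔT + βΔS across each adjacent pair:
  33–53 m: −αΔT+βΔS = −(2.5 × 10⁻⁴)(+1.8)+(7.6 × 10⁻⁴)(-0.48) = -8.1 × 10⁻⁴ → UNSTABLE
  53–76 m: −αΔT+βΔS = −(2.5 × 10⁻⁴)(-5.6)+(7.6 × 10⁻⁴)(+1.25) = 2.4 × 10⁻³ → stable
  76–211 m: −αΔT+βΔS = −(2.5 × 10⁻⁴)(-1.5)+(7.6 × 10⁻⁴)(-0.21) = 2.2 × 10⁻⁴ → stable
  211–237 m: −αΔT+βΔS = −(2.5 × 10⁻⁴)(-4.2)+(7.6 × 10⁻⁴)(+0.50) = 1.4 × 10⁻³ → stable
The 33–53 m interval has Δρ < 0: lighter water underlies denser water.

33–53 m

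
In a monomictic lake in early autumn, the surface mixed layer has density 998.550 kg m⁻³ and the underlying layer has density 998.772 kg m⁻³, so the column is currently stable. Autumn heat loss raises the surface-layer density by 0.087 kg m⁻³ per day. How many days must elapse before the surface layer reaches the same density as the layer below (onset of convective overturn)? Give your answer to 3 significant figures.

Density deficit of the surface layer: 998.772 − 998.550 = 0.222 kg m⁻³.
Required change = 0.222 / 0.087 = 2.55 days.

2.55 days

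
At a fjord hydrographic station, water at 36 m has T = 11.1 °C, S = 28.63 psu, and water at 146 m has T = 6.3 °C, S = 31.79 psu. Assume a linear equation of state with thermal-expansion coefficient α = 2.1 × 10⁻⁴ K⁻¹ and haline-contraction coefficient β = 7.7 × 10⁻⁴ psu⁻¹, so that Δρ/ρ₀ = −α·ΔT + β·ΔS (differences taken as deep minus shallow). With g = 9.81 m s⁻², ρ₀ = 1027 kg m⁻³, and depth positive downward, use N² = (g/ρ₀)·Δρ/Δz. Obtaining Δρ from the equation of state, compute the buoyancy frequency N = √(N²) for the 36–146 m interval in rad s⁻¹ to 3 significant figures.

ΔT = -4.8 K, ΔS = +3.16 psu (deep − shallow).
Δρ/ρ₀ = −αΔT + βΔS = 1.008 × 10⁻³ + 2.4332 × 10⁻³ = 3.4412 × 10⁻³, so Δρ ≈ 3.534 kg m⁻³.
N² = (g/ρ₀)·Δρ/Δz = g·(Δρ/ρ₀)/Δz = 9.81 × 3.4412 × 10⁻³ / 110 = 3.0689 × 10⁻⁴ s⁻².
N = √(3.0689 × 10⁻⁴) = 0.017518 rad s⁻¹ ≈ 0.0175 rad s⁻¹.

0.0175 rad s⁻¹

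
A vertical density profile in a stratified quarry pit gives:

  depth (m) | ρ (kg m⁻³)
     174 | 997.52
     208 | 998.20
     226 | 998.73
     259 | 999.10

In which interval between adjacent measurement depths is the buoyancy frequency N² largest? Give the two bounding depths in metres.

Compute the density gradient over each adjacent pair:
  174–208 m: Δρ/Δz = 0.68/34 = 0.020 kg m⁻⁴
  208–226 m: Δρ/Δz = 0.53/18 = 0.029 kg m⁻⁴
  226–259 m: Δρ/Δz = 0.37/33 = 0.011 kg m⁻⁴
The largest gradient is in the 208–226 m interval — the pycnocline.

208–226 m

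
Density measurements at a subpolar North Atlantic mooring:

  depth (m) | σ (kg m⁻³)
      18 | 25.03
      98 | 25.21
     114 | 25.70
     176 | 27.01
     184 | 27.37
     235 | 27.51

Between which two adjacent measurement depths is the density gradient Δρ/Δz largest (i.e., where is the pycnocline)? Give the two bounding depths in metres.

Compute the density gradient over each adjacent pair:
  18–98 m: Δρ/Δz = 0.18/80 = 2.2 × 10⁻³ kg m⁻⁴
  98–114 m: Δρ/Δz = 0.49/16 = 0.031 kg m⁻⁴
  114–176 m: Δρ/Δz = 1.31/62 = 0.021 kg m⁻⁴
  176–184 m: Δρ/Δz = 0.36/8 = 0.045 kg m⁻⁴
  184–235 m: Δρ/Δz = 0.14/51 = 2.7 × 10⁻³ kg m⁻⁴
The largest gradient is in the 176–184 m interval — the pycnocline.

176–184 m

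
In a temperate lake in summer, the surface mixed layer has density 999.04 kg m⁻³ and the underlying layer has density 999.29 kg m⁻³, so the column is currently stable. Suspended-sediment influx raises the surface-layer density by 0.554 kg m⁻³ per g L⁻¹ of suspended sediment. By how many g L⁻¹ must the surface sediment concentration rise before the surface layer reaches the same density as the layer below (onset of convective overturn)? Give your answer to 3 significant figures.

0.451 g L⁻¹

Density deficit of the surface layer: 999.29 − 999.04 = 0.25 kg m⁻³.
Required change = 0.25 / 0.554 = 0.451 g L⁻¹.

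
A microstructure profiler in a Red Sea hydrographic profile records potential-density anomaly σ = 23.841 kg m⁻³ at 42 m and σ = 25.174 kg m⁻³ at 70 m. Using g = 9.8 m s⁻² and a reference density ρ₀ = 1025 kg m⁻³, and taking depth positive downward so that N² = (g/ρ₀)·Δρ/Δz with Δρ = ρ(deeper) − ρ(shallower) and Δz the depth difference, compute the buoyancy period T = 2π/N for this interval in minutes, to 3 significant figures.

Δρ = 1025.174 − 1023.841 = 1.333 kg m⁻³ over Δz = 70 − 42 = 28 m.
N² = (9.8/1025) × (1.333/28) = 4.5517 × 10⁻⁴ s⁻².
N = √(4.5517 × 10⁻⁴) = 0.021335 rad s⁻¹, so T = 2π/N = 294.50 s = 4.9083 min ≈ 4.91 min.

4.91 min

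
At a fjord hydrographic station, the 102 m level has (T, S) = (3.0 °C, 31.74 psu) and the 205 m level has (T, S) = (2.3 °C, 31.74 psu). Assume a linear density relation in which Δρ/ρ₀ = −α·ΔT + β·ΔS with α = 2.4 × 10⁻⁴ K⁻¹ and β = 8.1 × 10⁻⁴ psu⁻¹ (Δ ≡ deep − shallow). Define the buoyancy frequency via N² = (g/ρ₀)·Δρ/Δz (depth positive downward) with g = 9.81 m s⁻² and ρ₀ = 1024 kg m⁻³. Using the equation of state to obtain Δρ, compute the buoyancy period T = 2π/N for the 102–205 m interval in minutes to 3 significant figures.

26.2 min

ΔT = -0.7 K, ΔS = +0.00 psu (deep − shallow).
Δρ/ρ₀ = −αΔT + βΔS = 1.68 × 10⁻⁴ + 0 = 1.68 × 10⁻⁴, so Δρ ≈ 0.1720 kg m⁻³.
N² = (g/ρ₀)·Δρ/Δz = g·(Δρ/ρ₀)/Δz = 9.81 × 1.68 × 10⁻⁴ / 103 = 1.6001 × 10⁻⁵ s⁻².
N = √(1.6001 × 10⁻⁵) = 4.0001 × 10⁻³ rad s⁻¹ → T = 2π/N = 1.5708 × 10³ s = 26.180 min ≈ 26.2 min.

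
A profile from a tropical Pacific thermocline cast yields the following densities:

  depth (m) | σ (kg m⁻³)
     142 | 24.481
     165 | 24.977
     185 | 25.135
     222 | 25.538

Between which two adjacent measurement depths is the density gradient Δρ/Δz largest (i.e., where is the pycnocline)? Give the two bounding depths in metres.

Compute the density gradient over each adjacent pair:
  142–165 m: Δρ/Δz = 0.496/23 = 0.022 kg m⁻⁴
  165–185 m: Δρ/Δz = 0.158/20 = 7.9 × 10⁻³ kg m⁻⁴
  185–222 m: Δρ/Δz = 0.403/37 = 0.011 kg m⁻⁴
The largest gradient is in the 142–165 m interval — the pycnocline.

142–165 m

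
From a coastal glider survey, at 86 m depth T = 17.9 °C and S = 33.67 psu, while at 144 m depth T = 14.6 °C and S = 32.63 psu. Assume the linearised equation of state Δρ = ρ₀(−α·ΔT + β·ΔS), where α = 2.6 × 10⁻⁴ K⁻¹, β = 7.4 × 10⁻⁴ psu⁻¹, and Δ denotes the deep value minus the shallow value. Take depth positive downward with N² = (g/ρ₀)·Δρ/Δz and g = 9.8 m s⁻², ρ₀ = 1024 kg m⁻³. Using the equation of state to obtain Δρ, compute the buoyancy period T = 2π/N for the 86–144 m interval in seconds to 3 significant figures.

ΔT = -3.3 K, ΔS = -1.04 psu (deep − shallow).
Δρ/ρ₀ = −αΔT + βΔS = 8.58 × 10⁻⁴ − 7.696 × 10⁻⁴ = 8.84 × 10⁻⁵, so Δρ ≈ 0.09052 kg m⁻³.
N² = (g/ρ₀)·Δρ/Δz = g·(Δρ/ρ₀)/Δz = 9.8 × 8.84 × 10⁻⁵ / 58 = 1.4937 × 10⁻⁵ s⁻².
N = √(1.4937 × 10⁻⁵) = 3.8648 × 10⁻³ rad s⁻¹ → T = 2π/N = 1.6257 × 10³ s ≈ 1.63 × 10³ s.

1.63 × 10³ s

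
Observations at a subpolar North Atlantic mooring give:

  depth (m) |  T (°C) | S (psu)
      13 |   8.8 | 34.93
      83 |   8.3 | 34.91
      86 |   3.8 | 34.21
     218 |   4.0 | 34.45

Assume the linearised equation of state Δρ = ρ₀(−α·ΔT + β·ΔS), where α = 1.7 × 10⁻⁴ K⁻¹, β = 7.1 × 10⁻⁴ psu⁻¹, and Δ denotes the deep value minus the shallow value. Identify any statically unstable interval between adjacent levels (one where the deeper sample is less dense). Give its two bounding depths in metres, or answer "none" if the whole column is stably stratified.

Evaluate Δρ/ρ₀ = −αΔT + βΔS across each adjacent pair:
  13–83 m: −αΔT+βΔS = −(1.7 × 10⁻⁴)(-0.5)+(7.1 × 10⁻⁴)(-0.02) = 7.1 × 10⁻⁵ → stable
  83–86 m: −αΔT+βΔS = −(1.7 × 10⁻⁴)(-4.5)+(7.1 × 10⁻⁴)(-0.70) = 2.7 × 10⁻⁴ → stable
  86–218 m: −αΔT+βΔS = −(1.7 × 10⁻⁴)(+0.2)+(7.1 × 10⁻⁴)(+0.24) = 1.4 × 10⁻⁴ → stable
Every interval has Δρ > 0: the column is stably stratified throughout.

none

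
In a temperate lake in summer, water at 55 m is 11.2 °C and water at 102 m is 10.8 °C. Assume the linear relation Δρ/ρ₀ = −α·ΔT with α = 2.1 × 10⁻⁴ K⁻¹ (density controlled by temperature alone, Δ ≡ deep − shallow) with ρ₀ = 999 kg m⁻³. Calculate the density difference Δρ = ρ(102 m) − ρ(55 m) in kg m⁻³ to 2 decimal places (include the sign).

+0.08 kg m⁻³

ΔT = -0.4 K, Δρ/ρ₀ = −αΔT = 8.40 × 10⁻⁵.
Δρ = 999 × (8.40 × 10⁻⁵) = +0.08 kg m⁻³.
Positive Δρ: denser below, stable.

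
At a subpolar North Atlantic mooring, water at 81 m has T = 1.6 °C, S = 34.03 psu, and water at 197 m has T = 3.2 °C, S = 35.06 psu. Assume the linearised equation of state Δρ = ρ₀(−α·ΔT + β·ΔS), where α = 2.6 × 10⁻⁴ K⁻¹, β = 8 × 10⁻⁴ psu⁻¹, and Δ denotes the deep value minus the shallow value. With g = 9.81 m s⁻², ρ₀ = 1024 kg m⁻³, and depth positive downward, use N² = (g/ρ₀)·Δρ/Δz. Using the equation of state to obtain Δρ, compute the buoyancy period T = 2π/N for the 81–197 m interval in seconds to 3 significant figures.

ΔT = +1.6 K, ΔS = +1.03 psu (deep − shallow).
Δρ/ρ₀ = −αΔT + βΔS = -4.16 × 10⁻⁴ + 8.24 × 10⁻⁴ = 4.08 × 10⁻⁴, so Δρ ≈ 0.4178 kg m⁻³.
N² = (g/ρ₀)·Δρ/Δz = g·(Δρ/ρ₀)/Δz = 9.81 × 4.08 × 10⁻⁴ / 116 = 3.4504 × 10⁻⁵ s⁻².
N = √(3.4504 × 10⁻⁵) = 5.8740 × 10⁻³ rad s⁻¹ → T = 2π/N = 1.0697 × 10³ s ≈ 1.07 × 10³ s.

1.07 × 10³ s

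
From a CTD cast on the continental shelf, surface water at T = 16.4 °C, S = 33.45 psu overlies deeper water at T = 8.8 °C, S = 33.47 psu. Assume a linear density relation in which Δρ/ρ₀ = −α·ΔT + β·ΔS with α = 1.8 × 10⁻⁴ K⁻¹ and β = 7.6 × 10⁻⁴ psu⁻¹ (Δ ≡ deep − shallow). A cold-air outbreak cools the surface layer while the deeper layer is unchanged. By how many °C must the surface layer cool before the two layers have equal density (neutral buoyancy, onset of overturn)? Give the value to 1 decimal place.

7.7 °C

Neutral buoyancy requires Δρ = 0, i.e. −α(T_deep − T_surf′) + β(S_deep − S_surf) = 0.
T_surf′ = T_deep − (β/α)·ΔS = 8.8 − (7.6 × 10⁻⁴/1.8 × 10⁻⁴)·(+0.02) = 8.716 °C.
Cooling required: 16.4 − (8.716) = 7.684 °C.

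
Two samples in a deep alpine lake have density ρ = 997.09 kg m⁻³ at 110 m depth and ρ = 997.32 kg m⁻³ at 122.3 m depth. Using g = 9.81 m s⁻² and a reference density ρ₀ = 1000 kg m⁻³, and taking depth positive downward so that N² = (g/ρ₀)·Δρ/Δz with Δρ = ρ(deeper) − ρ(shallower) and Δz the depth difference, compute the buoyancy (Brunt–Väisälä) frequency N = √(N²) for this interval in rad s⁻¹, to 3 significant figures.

0.0135 rad s⁻¹

Δρ = 997.32 − 997.09 = 0.23 kg m⁻³ over Δz = 122.3 − 110 = 12.3 m.
N² = (9.81/1000) × (0.23/12.3) = 1.8344 × 10⁻⁴ s⁻².
N = √(1.8344 × 10⁻⁴) = 0.013544 rad s⁻¹ ≈ 0.0135 rad s⁻¹.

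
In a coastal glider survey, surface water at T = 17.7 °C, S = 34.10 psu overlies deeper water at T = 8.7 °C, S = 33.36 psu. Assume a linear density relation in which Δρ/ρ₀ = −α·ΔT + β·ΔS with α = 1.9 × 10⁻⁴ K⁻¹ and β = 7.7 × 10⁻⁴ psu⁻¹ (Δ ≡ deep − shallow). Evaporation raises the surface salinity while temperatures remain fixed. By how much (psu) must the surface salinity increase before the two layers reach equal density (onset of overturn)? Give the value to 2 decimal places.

1.48 psu

Neutral buoyancy requires −α(T_deep − T_surf) + β(S_deep − S_surf′) = 0.
S_surf′ = S_deep − (α/β)·ΔT = 33.36 − (1.9 × 10⁻⁴/7.7 × 10⁻⁴)·(-9.0) = 35.5808 psu.
Increase required: 35.5808 − 34.10 = 1.4808 psu.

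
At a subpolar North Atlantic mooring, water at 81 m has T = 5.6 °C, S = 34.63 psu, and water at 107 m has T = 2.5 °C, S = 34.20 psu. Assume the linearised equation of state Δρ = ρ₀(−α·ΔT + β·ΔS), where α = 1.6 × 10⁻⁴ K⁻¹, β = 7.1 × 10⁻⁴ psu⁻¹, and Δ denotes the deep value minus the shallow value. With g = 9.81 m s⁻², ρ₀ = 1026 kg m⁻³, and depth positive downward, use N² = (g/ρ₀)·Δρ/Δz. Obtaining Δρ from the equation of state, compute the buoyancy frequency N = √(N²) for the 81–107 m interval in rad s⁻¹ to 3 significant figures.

8.48 × 10⁻³ rad s⁻¹

ΔT = -3.1 K, ΔS = -0.43 psu (deep − shallow).
Δρ/ρ₀ = −αΔT + βΔS = 4.96 × 10⁻⁴ − 3.053 × 10⁻⁴ = 1.907 × 10⁻⁴, so Δρ ≈ 0.1957 kg m⁻³.
N² = (g/ρ₀)·Δρ/Δz = g·(Δρ/ρ₀)/Δz = 9.81 × 1.907 × 10⁻⁴ / 26 = 7.1953 × 10⁻⁵ s⁻².
N = √(7.1953 × 10⁻⁵) = 8.4825 × 10⁻³ rad s⁻¹ ≈ 8.48 × 10⁻³ rad s⁻¹.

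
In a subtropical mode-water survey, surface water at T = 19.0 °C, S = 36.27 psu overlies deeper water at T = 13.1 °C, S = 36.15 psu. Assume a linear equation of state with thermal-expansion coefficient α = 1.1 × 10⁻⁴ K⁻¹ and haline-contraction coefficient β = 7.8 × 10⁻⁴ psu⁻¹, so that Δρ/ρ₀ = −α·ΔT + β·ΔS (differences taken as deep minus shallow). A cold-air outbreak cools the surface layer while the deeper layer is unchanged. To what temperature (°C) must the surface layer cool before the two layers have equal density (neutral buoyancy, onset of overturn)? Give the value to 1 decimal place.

14.0 °C

Neutral buoyancy requires Δρ = 0, i.e. −α(T_deep − T_surf′) + β(S_deep − S_surf) = 0.
T_surf′ = T_deep − (β/α)·ΔS = 13.1 − (7.8 × 10⁻⁴/1.1 × 10⁻⁴)·(-0.12) = 13.951 °C.
Cooling required: 19.0 − (13.951) = 5.049 °C.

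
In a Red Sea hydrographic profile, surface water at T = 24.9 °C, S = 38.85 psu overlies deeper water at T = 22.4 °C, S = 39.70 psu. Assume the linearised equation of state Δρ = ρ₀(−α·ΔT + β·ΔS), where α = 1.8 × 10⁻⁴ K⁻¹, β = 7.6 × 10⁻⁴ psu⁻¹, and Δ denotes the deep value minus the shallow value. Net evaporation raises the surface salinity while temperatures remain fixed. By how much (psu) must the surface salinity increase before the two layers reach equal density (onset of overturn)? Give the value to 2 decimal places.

1.44 psu

Neutral buoyancy requires −α(T_deep − T_surf) + β(S_deep − S_surf′) = 0.
S_surf′ = S_deep − (α/β)·ΔT = 39.70 − (1.8 × 10⁻⁴/7.6 × 10⁻⁴)·(-2.5) = 40.2921 psu.
Increase required: 40.2921 − 38.85 = 1.4421 psu.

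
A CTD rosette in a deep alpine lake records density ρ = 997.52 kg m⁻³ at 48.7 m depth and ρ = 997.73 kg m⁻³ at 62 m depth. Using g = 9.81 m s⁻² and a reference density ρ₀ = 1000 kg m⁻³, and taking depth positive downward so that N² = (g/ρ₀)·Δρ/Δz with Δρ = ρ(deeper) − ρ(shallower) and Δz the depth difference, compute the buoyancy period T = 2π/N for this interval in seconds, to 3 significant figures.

505 s

Δρ = 997.73 − 997.52 = 0.21 kg m⁻³ over Δz = 62 − 48.7 = 13.3 m.
N² = (9.81/1000) × (0.21/13.3) = 1.5489 × 10⁻⁴ s⁻².
N = √(1.5489 × 10⁻⁴) = 0.012445 rad s⁻¹, so T = 2π/N = 504.88 s ≈ 505 s.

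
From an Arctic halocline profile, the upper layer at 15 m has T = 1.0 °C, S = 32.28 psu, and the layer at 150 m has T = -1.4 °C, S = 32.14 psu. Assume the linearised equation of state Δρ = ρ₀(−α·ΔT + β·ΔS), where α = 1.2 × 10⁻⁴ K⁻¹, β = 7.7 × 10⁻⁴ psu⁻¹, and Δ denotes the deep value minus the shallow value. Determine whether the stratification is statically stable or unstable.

ΔT = -1.4 − 1.0 = -2.4 K and ΔS = 32.14 − 32.28 = -0.14 psu (deep − shallow).
−αΔT = 2.88 × 10⁻⁴; βΔS = -1.078 × 10⁻⁴; sum Δρ/ρ₀ = 1.802 × 10⁻⁴.
Δρ/ρ₀ > 0, so Δρ > 0: deeper water is denser → statically stable.

stable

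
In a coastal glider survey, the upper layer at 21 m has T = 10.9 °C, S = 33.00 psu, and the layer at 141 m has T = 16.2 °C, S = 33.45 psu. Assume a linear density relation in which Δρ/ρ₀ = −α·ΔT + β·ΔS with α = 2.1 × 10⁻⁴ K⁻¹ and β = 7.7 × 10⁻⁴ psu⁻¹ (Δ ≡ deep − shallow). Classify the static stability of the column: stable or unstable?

ΔT = 16.2 − 10.9 = +5.3 K and ΔS = 33.45 − 33.00 = +0.45 psu (deep − shallow).
−αΔT = -1.113 × 10⁻³; βΔS = 3.465 × 10⁻⁴; sum Δρ/ρ₀ = -7.665 × 10⁻⁴.
Δρ/ρ₀ < 0, so Δρ < 0: deeper water is lighter → statically unstable; the column would overturn.

unstable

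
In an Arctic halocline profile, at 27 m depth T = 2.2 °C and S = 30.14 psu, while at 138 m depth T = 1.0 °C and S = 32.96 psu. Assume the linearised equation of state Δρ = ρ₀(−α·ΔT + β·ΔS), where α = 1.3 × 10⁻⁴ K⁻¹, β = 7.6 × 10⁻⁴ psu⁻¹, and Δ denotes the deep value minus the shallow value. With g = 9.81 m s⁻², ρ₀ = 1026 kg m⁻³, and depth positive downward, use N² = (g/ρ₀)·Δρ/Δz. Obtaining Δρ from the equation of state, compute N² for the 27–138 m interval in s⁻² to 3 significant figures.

2.03 × 10⁻⁴ s⁻²

ΔT = -1.2 K, ΔS = +2.82 psu (deep − shallow).
Δρ/ρ₀ = −αΔT + βΔS = 1.56 × 10⁻⁴ + 2.1432 × 10⁻³ = 2.2992 × 10⁻³, so Δρ ≈ 2.359 kg m⁻³.
N² = (g/ρ₀)·Δρ/Δz = g·(Δρ/ρ₀)/Δz = 9.81 × 2.2992 × 10⁻³ / 111 = 2.0320 × 10⁻⁴ s⁻² ≈ 2.03 × 10⁻⁴ s⁻².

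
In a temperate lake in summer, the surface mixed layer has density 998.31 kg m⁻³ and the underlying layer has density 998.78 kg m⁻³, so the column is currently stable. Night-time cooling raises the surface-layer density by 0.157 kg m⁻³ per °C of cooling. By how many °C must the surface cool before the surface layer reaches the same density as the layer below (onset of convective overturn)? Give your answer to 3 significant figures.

2.99 °C

Density deficit of the surface layer: 998.78 − 998.31 = 0.47 kg m⁻³.
Required change = 0.47 / 0.157 = 2.99 °C.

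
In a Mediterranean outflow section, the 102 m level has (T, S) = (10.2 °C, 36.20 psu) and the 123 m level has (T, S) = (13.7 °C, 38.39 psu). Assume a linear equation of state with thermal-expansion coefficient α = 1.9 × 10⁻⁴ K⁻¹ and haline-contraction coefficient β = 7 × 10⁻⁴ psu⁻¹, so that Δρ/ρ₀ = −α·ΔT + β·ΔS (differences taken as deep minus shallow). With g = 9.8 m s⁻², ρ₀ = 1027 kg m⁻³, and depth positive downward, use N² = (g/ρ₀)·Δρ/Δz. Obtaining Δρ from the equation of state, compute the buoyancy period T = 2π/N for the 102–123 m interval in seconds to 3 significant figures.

ΔT = +3.5 K, ΔS = +2.19 psu (deep − shallow).
Δρ/ρ₀ = −αΔT + βΔS = -6.65 × 10⁻⁴ + 1.533 × 10⁻³ = 8.68 × 10⁻⁴, so Δρ ≈ 0.8914 kg m⁻³.
N² = (g/ρ₀)·Δρ/Δz = g·(Δρ/ρ₀)/Δz = 9.8 × 8.68 × 10⁻⁴ / 21 = 4.0507 × 10⁻⁴ s⁻².
N = √(4.0507 × 10⁻⁴) = 0.020126 rad s⁻¹ → T = 2π/N = 312.19 s ≈ 312 s.

312 s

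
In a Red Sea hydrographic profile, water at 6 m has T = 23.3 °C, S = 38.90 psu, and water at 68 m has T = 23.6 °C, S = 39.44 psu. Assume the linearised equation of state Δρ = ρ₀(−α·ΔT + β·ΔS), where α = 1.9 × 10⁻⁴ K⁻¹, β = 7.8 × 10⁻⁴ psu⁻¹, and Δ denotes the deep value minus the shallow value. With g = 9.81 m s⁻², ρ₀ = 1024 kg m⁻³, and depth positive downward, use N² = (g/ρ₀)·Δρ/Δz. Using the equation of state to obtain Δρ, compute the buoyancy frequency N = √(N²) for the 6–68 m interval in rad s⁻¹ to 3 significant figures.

ΔT = +0.3 K, ΔS = +0.54 psu (deep − shallow).
Δρ/ρ₀ = −αΔT + βΔS = -5.70 × 10⁻⁵ + 4.212 × 10⁻⁴ = 3.642 × 10⁻⁴, so Δρ ≈ 0.3729 kg m⁻³.
N² = (g/ρ₀)·Δρ/Δz = g·(Δρ/ρ₀)/Δz = 9.81 × 3.642 × 10⁻⁴ / 62 = 5.7626 × 10⁻⁵ s⁻².
N = √(5.7626 × 10⁻⁵) = 7.5912 × 10⁻³ rad s⁻¹ ≈ 7.59 × 10⁻³ rad s⁻¹.

7.59 × 10⁻³ rad s⁻¹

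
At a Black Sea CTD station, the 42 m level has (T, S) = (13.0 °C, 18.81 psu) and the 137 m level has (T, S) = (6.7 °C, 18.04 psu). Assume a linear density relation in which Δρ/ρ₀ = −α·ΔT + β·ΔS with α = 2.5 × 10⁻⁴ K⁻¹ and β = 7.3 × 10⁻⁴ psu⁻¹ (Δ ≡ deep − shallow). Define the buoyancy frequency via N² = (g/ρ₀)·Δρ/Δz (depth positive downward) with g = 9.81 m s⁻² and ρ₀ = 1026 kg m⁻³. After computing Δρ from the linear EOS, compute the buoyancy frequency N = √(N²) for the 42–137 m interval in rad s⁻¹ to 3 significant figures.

0.0102 rad s⁻¹

ΔT = -6.3 K, ΔS = -0.77 psu (deep − shallow).
Δρ/ρ₀ = −αΔT + βΔS = 1.575 × 10⁻³ − 5.621 × 10⁻⁴ = 1.0129 × 10⁻³, so Δρ ≈ 1.039 kg m⁻³.
N² = (g/ρ₀)·Δρ/Δz = g·(Δρ/ρ₀)/Δz = 9.81 × 1.0129 × 10⁻³ / 95 = 1.0460 × 10⁻⁴ s⁻².
N = √(1.0460 × 10⁻⁴) = 0.010227 rad s⁻¹ ≈ 0.0102 rad s⁻¹.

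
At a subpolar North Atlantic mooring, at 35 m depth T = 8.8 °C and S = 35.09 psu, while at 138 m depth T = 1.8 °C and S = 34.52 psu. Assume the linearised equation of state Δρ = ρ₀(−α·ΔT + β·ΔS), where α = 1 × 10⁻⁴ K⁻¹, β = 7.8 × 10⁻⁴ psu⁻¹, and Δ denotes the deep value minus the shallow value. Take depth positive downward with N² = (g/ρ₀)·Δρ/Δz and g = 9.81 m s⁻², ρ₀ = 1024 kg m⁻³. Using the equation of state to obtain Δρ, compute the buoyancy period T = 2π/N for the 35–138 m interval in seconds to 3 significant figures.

ΔT = -7.0 K, ΔS = -0.57 psu (deep − shallow).
Δρ/ρ₀ = −αΔT + βΔS = 7.00 × 10⁻⁴ − 4.446 × 10⁻⁴ = 2.554 × 10⁻⁴, so Δρ ≈ 0.2615 kg m⁻³.
N² = (g/ρ₀)·Δρ/Δz = g·(Δρ/ρ₀)/Δz = 9.81 × 2.554 × 10⁻⁴ / 103 = 2.4325 × 10⁻⁵ s⁻².
N = √(2.4325 × 10⁻⁵) = 4.9320 × 10⁻³ rad s⁻¹ → T = 2π/N = 1.2740 × 10³ s ≈ 1.27 × 10³ s.

1.27 × 10³ s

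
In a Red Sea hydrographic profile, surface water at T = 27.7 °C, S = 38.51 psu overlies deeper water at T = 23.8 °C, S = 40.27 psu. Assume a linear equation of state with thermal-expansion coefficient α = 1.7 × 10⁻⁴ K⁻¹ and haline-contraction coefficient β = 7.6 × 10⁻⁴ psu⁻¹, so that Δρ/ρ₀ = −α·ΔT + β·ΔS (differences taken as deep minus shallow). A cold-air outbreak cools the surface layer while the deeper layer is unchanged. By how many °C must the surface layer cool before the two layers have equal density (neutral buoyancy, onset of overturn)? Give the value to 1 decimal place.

Neutral buoyancy requires Δρ = 0, i.e. −α(T_deep − T_surf′) + β(S_deep − S_surf) = 0.
T_surf′ = T_deep − (β/α)·ΔS = 23.8 − (7.6 × 10⁻⁴/1.7 × 10⁻⁴)·(+1.76) = 15.932 °C.
Cooling required: 27.7 − (15.932) = 11.768 °C.

11.8 °C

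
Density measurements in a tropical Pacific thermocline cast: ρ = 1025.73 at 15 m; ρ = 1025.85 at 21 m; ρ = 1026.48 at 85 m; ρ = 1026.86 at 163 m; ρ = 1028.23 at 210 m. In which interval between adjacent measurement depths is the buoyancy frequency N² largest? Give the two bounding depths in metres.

Compute the density gradient over each adjacent pair:
  15–21 m: Δρ/Δz = 0.12/6 = 0.020 kg m⁻⁴
  21–85 m: Δρ/Δz = 0.63/64 = 9.8 × 10⁻³ kg m⁻⁴
  85–163 m: Δρ/Δz = 0.38/78 = 4.9 × 10⁻³ kg m⁻⁴
  163–210 m: Δρ/Δz = 1.37/47 = 0.029 kg m⁻⁴
The largest gradient is in the 163–210 m interval — the pycnocline.

163–210 m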